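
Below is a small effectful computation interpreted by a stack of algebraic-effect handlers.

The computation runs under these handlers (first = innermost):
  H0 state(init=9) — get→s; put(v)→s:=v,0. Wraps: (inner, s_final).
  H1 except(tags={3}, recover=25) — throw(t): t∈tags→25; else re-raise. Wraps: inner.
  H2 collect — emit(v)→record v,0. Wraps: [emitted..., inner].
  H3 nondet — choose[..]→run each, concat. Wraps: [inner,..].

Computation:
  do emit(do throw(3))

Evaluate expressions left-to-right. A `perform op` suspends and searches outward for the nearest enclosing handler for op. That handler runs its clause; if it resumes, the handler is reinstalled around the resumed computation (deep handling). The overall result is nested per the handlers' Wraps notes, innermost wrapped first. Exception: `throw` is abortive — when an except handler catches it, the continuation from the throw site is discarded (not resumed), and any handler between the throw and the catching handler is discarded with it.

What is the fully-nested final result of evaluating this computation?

Answer: [[25]]

Evaluation trace:
throw(3) @ H1 caught ⇒ 25
H2 returns [25]
H3 returns [[25]]
= [[25]]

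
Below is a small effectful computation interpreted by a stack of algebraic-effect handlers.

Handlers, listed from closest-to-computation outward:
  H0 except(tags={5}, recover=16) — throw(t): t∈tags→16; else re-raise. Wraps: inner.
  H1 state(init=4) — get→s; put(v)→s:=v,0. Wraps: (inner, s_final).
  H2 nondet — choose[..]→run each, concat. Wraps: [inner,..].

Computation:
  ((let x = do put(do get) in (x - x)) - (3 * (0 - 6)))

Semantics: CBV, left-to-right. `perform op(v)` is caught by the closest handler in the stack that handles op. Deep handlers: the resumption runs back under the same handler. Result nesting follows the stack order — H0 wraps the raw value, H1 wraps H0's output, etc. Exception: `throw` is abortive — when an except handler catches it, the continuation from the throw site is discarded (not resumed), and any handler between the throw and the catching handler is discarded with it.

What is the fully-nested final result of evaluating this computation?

Answer: [(18, 4)]

Step-by-step:
get @ H1 ⇒ 4
put(4) @ H1 ⇒ s:=4
H0 returns 18
H1 returns (18, 4)
H2 returns [(18, 4)]
= [(18, 4)]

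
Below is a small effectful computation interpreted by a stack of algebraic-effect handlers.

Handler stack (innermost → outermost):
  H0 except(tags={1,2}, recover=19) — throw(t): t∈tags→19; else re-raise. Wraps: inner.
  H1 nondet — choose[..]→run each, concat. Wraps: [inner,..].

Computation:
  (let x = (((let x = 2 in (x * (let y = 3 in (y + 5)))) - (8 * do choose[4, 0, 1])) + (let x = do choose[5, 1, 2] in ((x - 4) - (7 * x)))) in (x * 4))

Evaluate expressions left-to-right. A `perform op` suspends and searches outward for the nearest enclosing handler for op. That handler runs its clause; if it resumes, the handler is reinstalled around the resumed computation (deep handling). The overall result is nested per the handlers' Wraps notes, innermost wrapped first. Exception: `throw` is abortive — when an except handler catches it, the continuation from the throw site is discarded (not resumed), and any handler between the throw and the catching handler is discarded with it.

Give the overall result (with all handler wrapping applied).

Answer: [-200, -104, -128, -72, 24, 0, -104, -8, -32]

Working:
choose[4, 0, 1] @ H1
  branch[0] choose=4:
    choose[5, 1, 2] @ H1
      branch[0] choose=5:
        H0 returns -200
        H1 returns [-200]
      branch[1] choose=1:
        H0 returns -104
        H1 returns [-104]
      branch[2] choose=2:
        H0 returns -128
        H1 returns [-128]
  branch[1] choose=0:
    choose[5, 1, 2] @ H1
      branch[0] choose=5:
        H0 returns -72
        H1 returns [-72]
      branch[1] choose=1:
        H0 returns 24
        H1 returns [24]
      branch[2] choose=2:
        H0 returns 0
        H1 returns [0]
  branch[2] choose=1:
    choose[5, 1, 2] @ H1
      branch[0] choose=5:
        H0 returns -104
        H1 returns [-104]
      branch[1] choose=1:
        H0 returns -8
        H1 returns [-8]
      branch[2] choose=2:
        H0 returns -32
        H1 returns [-32]
= [-200, -104, -128, -72, 24, 0, -104, -8, -32]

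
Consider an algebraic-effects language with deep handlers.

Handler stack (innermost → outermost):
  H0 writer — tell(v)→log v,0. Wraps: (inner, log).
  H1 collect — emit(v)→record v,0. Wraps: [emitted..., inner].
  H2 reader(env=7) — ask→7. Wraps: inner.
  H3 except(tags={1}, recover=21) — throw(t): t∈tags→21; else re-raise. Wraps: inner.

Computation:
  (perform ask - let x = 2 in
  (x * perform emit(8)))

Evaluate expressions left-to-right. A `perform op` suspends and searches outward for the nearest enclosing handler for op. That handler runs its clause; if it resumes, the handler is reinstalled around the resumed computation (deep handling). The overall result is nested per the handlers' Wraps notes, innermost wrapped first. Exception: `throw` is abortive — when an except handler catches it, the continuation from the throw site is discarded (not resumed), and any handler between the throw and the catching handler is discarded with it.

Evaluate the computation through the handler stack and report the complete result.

Step-by-step:
ask @ H2 ⇒ 7
emit(8) @ H1 ⇒ out+=8
H0 returns (7, ())
H1 returns [8, (7, ())]
H2 returns [8, (7, ())]
H3 returns [8, (7, ())]
= [8, (7, ())]

Answer: [8, (7, ())]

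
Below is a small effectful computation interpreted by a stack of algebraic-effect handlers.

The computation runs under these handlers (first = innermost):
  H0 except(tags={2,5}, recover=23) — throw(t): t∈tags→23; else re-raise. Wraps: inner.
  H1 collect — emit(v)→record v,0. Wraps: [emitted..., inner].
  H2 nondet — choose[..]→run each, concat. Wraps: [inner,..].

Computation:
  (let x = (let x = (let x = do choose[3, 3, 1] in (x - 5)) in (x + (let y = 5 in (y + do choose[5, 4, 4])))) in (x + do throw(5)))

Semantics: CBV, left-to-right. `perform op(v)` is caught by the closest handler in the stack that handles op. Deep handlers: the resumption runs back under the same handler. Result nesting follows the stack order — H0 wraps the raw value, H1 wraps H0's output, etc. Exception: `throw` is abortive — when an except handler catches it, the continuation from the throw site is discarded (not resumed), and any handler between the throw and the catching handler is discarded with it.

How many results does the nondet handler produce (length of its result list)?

Answer: 9

Working:
choose[3, 3, 1] @ H2
  branch[0] choose=3:
    choose[5, 4, 4] @ H2
      branch[0] choose=5:
        throw(5) @ H0 caught ⇒ 23
        H1 returns [23]
        H2 returns [[23]]
      branch[1] choose=4:
        throw(5) @ H0 caught ⇒ 23
        H1 returns [23]
        H2 returns [[23]]
      branch[2] choose=4:
        throw(5) @ H0 caught ⇒ 23
        H1 returns [23]
        H2 returns [[23]]
  branch[1] choose=3:
    choose[5, 4, 4] @ H2
      branch[0] choose=5:
        throw(5) @ H0 caught ⇒ 23
        H1 returns [23]
        H2 returns [[23]]
      branch[1] choose=4:
        throw(5) @ H0 caught ⇒ 23
        H1 returns [23]
        H2 returns [[23]]
      branch[2] choose=4:
        throw(5) @ H0 caught ⇒ 23
        H1 returns [23]
        H2 returns [[23]]
  branch[2] choose=1:
    choose[5, 4, 4] @ H2
      branch[0] choose=5:
        throw(5) @ H0 caught ⇒ 23
        H1 returns [23]
        H2 returns [[23]]
      branch[1] choose=4:
        throw(5) @ H0 caught ⇒ 23
        H1 returns [23]
        H2 returns [[23]]
      branch[2] choose=4:
        throw(5) @ H0 caught ⇒ 23
        H1 returns [23]
        H2 returns [[23]]
= [[23], [23], [23], [23], [23], [23], [23], [23], [23]]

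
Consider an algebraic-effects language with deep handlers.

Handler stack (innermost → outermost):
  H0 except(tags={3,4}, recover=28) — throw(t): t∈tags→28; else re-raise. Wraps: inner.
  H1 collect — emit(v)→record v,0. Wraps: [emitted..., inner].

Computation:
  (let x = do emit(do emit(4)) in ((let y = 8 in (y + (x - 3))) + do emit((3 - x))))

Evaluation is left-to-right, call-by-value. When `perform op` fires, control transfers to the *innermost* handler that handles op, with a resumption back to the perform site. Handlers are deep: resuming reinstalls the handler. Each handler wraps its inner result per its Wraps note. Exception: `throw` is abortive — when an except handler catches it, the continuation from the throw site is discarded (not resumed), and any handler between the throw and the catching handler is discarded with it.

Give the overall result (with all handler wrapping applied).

Answer: [4, 0, 3, 5]

Step-by-step:
emit(4) @ H1 ⇒ out+=4
emit(0) @ H1 ⇒ out+=0
emit(3) @ H1 ⇒ out+=3
H0 returns 5
H1 returns [4, 0, 3, 5]
= [4, 0, 3, 5]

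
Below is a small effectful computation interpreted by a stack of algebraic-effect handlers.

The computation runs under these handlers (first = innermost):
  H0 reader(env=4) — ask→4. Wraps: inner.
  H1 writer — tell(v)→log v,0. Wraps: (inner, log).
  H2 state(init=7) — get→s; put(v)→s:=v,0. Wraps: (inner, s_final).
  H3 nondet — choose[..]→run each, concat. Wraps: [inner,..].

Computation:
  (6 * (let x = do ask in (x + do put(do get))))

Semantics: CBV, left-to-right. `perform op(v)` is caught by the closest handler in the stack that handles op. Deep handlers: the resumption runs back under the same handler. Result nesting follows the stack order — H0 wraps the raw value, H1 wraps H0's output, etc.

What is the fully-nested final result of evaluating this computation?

Answer: [((24, ()), 7)]

Evaluation trace:
ask @ H0 ⇒ 4
get @ H2 ⇒ 7
put(7) @ H2 ⇒ s:=7
H0 returns 24
H1 returns (24, ())
H2 returns ((24, ()), 7)
H3 returns [((24, ()), 7)]
= [((24, ()), 7)]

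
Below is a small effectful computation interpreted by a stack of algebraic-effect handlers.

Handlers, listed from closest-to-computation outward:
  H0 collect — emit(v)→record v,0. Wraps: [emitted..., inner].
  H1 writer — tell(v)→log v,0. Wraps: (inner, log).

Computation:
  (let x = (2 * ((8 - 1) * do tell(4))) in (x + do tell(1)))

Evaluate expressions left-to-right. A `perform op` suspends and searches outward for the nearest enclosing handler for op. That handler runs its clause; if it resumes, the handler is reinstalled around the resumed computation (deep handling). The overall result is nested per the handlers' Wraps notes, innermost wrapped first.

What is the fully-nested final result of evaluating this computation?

Evaluation trace:
tell(4) @ H1 ⇒ log+=4
tell(1) @ H1 ⇒ log+=1
H0 returns [0]
H1 returns ([0], (4, 1))
= ([0], (4, 1))

Answer: ([0], (4, 1))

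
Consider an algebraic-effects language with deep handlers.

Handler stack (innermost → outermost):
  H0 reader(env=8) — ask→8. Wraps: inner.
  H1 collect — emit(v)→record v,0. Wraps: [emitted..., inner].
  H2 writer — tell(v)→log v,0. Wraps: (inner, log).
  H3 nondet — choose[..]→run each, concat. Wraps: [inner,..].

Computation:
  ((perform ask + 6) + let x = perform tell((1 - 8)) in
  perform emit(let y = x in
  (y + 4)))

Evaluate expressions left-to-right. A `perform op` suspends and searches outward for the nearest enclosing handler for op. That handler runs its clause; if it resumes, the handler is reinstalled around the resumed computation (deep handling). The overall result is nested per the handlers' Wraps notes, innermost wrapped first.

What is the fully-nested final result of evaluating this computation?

Evaluation trace:
ask @ H0 ⇒ 8
tell(-7) @ H2 ⇒ log+=-7
emit(4) @ H1 ⇒ out+=4
H0 returns 14
H1 returns [4, 14]
H2 returns ([4, 14], (-7))
H3 returns [([4, 14], (-7))]
= [([4, 14], (-7))]

Answer: [([4, 14], (-7))]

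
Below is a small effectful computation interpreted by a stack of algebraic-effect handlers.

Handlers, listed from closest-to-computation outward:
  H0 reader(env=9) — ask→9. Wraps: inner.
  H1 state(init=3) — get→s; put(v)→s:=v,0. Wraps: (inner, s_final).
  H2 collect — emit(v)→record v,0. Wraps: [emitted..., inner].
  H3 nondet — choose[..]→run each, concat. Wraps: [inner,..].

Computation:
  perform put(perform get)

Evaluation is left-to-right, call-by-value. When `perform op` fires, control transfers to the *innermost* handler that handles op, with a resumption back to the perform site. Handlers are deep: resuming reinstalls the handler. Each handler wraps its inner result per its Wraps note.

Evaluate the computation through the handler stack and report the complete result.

Working:
get @ H1 ⇒ 3
put(3) @ H1 ⇒ s:=3
H0 returns 0
H1 returns (0, 3)
H2 returns [(0, 3)]
H3 returns [[(0, 3)]]
= [[(0, 3)]]

Answer: [[(0, 3)]]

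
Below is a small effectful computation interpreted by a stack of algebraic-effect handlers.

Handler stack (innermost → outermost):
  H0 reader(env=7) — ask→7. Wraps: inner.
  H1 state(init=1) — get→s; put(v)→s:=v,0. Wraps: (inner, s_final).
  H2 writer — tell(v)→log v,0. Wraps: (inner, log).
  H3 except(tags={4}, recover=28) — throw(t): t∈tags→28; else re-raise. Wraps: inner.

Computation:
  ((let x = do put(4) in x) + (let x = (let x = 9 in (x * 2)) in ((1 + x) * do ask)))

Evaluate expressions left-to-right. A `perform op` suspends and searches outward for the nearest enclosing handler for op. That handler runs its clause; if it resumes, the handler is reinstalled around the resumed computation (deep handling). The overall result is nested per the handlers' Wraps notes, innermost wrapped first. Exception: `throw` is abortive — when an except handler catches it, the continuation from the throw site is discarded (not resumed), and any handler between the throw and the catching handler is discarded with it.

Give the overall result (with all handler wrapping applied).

Working:
put(4) @ H1 ⇒ s:=4
ask @ H0 ⇒ 7
H0 returns 133
H1 returns (133, 4)
H2 returns ((133, 4), ())
H3 returns ((133, 4), ())
= ((133, 4), ())

Answer: ((133, 4), ())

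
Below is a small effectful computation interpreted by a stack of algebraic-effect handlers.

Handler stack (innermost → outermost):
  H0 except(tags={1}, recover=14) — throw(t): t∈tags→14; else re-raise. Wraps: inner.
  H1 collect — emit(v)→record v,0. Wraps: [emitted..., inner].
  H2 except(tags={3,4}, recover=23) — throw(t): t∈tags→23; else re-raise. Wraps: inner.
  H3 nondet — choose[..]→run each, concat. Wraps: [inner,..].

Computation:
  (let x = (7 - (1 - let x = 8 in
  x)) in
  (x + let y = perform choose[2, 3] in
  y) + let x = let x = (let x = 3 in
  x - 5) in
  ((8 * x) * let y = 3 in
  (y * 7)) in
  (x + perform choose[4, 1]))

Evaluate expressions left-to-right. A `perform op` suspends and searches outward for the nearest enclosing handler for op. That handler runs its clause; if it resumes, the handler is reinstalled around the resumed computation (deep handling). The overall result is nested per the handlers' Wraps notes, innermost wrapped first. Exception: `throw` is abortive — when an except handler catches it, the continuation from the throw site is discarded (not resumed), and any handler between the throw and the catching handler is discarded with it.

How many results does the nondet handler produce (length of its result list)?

Evaluation trace:
choose[2, 3] @ H3
  branch[0] choose=2:
    choose[4, 1] @ H3
      branch[0] choose=4:
        H0 returns -316
        H1 returns [-316]
        H2 returns [-316]
        H3 returns [[-316]]
      branch[1] choose=1:
        H0 returns -319
        H1 returns [-319]
        H2 returns [-319]
        H3 returns [[-319]]
  branch[1] choose=3:
    choose[4, 1] @ H3
      branch[0] choose=4:
        H0 returns -315
        H1 returns [-315]
        H2 returns [-315]
        H3 returns [[-315]]
      branch[1] choose=1:
        H0 returns -318
        H1 returns [-318]
        H2 returns [-318]
        H3 returns [[-318]]
= [[-316], [-319], [-315], [-318]]

Answer: 4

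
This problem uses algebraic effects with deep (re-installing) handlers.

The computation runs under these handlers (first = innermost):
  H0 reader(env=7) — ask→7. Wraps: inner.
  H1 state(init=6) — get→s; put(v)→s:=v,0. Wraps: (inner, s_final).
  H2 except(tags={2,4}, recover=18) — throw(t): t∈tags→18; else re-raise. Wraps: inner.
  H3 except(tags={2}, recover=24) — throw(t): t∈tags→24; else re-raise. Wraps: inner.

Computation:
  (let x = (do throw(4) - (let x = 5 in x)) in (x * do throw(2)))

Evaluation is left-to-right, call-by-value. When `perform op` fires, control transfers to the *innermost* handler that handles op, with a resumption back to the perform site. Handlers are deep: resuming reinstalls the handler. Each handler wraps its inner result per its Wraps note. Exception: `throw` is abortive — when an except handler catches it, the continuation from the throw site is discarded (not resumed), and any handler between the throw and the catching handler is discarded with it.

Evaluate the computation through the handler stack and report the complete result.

Answer: 18

Step-by-step:
throw(4) @ H2 caught ⇒ 18
H3 returns 18
= 18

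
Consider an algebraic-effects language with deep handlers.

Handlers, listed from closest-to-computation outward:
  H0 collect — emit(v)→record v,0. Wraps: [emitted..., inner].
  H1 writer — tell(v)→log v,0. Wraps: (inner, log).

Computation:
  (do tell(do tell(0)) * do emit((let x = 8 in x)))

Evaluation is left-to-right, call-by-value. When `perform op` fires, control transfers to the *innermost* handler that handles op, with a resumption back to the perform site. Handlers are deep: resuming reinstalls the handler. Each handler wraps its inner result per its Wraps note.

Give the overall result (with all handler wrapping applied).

Working:
tell(0) @ H1 ⇒ log+=0
tell(0) @ H1 ⇒ log+=0
emit(8) @ H0 ⇒ out+=8
H0 returns [8, 0]
H1 returns ([8, 0], (0, 0))
= ([8, 0], (0, 0))

Answer: ([8, 0], (0, 0))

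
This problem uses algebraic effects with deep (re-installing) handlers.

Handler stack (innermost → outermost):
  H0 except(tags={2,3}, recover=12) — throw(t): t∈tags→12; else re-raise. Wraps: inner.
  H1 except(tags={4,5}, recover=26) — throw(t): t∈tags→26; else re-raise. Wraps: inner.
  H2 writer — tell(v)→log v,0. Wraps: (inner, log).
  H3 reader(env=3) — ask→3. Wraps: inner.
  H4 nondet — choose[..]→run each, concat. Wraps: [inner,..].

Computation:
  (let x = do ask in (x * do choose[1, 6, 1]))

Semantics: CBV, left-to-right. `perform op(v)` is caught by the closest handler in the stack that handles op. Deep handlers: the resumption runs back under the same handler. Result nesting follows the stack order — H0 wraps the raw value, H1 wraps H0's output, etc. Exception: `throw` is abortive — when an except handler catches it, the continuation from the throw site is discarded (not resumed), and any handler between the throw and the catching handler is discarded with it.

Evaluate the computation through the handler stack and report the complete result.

Step-by-step:
ask @ H3 ⇒ 3
choose[1, 6, 1] @ H4
  branch[0] choose=1:
    H0 returns 3
    H1 returns 3
    H2 returns (3, ())
    H3 returns (3, ())
    H4 returns [(3, ())]
  branch[1] choose=6:
    H0 returns 18
    H1 returns 18
    H2 returns (18, ())
    H3 returns (18, ())
    H4 returns [(18, ())]
  branch[2] choose=1:
    H0 returns 3
    H1 returns 3
    H2 returns (3, ())
    H3 returns (3, ())
    H4 returns [(3, ())]
= [(3, ()), (18, ()), (3, ())]

Answer: [(3, ()), (18, ()), (3, ())]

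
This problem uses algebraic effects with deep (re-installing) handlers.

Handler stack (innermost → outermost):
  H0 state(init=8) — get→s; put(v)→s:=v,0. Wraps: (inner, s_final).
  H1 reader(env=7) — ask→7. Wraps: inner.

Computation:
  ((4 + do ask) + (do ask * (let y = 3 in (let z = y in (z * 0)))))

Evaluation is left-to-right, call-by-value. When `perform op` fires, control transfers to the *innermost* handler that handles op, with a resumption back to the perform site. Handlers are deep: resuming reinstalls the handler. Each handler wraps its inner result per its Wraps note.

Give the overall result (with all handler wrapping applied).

Evaluation trace:
ask @ H1 ⇒ 7
ask @ H1 ⇒ 7
H0 returns (11, 8)
H1 returns (11, 8)
= (11, 8)

Answer: (11, 8)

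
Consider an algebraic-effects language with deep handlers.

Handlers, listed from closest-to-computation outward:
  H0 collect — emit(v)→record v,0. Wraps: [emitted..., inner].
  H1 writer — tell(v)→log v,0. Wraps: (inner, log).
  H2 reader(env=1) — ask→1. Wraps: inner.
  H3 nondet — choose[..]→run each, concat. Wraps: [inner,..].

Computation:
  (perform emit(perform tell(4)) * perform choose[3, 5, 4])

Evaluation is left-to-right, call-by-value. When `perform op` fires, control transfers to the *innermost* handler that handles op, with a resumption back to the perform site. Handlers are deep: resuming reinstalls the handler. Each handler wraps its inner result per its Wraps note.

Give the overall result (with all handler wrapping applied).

Answer: [([0, 0], (4)), ([0, 0], (4)), ([0, 0], (4))]

Working:
tell(4) @ H1 ⇒ log+=4
emit(0) @ H0 ⇒ out+=0
choose[3, 5, 4] @ H3
  branch[0] choose=3:
    H0 returns [0, 0]
    H1 returns ([0, 0], (4))
    H2 returns ([0, 0], (4))
    H3 returns [([0, 0], (4))]
  branch[1] choose=5:
    H0 returns [0, 0]
    H1 returns ([0, 0], (4))
    H2 returns ([0, 0], (4))
    H3 returns [([0, 0], (4))]
  branch[2] choose=4:
    H0 returns [0, 0]
    H1 returns ([0, 0], (4))
    H2 returns ([0, 0], (4))
    H3 returns [([0, 0], (4))]
= [([0, 0], (4)), ([0, 0], (4)), ([0, 0], (4))]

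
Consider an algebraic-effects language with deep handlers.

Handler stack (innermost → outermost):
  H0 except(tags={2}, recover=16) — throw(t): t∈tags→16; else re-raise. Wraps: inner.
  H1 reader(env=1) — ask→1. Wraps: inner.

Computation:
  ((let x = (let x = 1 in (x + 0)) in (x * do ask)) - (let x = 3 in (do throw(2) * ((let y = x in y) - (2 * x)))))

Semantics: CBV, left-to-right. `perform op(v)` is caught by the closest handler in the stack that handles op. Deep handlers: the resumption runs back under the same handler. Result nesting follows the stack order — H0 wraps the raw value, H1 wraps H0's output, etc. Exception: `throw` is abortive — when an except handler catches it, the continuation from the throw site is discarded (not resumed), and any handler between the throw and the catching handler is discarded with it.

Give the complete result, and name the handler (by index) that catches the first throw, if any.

Answer: 16 ; first throw caught by: H0

Evaluation trace:
ask @ H1 ⇒ 1
throw(2) @ H0 caught ⇒ 16
H1 returns 16
= 16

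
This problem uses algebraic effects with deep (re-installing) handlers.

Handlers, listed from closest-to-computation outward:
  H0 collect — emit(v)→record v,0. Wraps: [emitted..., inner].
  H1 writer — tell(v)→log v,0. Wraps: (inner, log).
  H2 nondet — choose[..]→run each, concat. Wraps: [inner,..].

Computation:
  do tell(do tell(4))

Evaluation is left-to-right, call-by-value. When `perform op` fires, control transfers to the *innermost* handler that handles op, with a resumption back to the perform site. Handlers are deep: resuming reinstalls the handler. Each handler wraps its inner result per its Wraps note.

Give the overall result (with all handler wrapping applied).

Working:
tell(4) @ H1 ⇒ log+=4
tell(0) @ H1 ⇒ log+=0
H0 returns [0]
H1 returns ([0], (4, 0))
H2 returns [([0], (4, 0))]
= [([0], (4, 0))]

Answer: [([0], (4, 0))]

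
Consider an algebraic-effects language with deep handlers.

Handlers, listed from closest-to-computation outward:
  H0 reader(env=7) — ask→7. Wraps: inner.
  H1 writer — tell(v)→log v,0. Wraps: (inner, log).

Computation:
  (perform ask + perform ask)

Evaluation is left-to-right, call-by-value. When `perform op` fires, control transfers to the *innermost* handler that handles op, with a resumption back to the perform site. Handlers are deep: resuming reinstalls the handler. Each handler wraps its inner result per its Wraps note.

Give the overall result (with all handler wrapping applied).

Answer: (14, ())

Evaluation trace:
ask @ H0 ⇒ 7
ask @ H0 ⇒ 7
H0 returns 14
H1 returns (14, ())
= (14, ())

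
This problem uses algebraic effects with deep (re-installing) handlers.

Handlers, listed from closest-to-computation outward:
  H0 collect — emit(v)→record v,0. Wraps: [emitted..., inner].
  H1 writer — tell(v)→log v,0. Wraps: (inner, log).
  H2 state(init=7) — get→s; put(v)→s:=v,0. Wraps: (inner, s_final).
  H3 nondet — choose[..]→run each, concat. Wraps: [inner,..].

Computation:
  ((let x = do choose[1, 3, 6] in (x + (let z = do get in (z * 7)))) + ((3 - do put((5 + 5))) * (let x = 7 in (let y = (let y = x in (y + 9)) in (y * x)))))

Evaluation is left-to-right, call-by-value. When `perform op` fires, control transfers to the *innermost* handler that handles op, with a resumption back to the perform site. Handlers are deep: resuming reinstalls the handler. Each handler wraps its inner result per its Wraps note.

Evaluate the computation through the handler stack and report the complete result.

Working:
choose[1, 3, 6] @ H3
  branch[0] choose=1:
    get @ H2 ⇒ 7
    put(10) @ H2 ⇒ s:=10
    H0 returns [386]
    H1 returns ([386], ())
    H2 returns (([386], ()), 10)
    H3 returns [(([386], ()), 10)]
  branch[1] choose=3:
    get @ H2 ⇒ 7
    put(10) @ H2 ⇒ s:=10
    H0 returns [388]
    H1 returns ([388], ())
    H2 returns (([388], ()), 10)
    H3 returns [(([388], ()), 10)]
  branch[2] choose=6:
    get @ H2 ⇒ 7
    put(10) @ H2 ⇒ s:=10
    H0 returns [391]
    H1 returns ([391], ())
    H2 returns (([391], ()), 10)
    H3 returns [(([391], ()), 10)]
= [(([386], ()), 10), (([388], ()), 10), (([391], ()), 10)]

Answer: [(([386], ()), 10), (([388], ()), 10), (([391], ()), 10)]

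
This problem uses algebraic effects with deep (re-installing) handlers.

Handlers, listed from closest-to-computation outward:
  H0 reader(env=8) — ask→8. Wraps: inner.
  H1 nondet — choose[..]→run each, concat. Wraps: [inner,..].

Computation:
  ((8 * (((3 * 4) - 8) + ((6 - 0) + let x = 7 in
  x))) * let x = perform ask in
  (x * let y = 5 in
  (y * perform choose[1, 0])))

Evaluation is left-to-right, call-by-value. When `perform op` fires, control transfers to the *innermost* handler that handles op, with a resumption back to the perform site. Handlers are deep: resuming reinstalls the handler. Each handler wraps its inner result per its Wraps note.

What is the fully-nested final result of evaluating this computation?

Evaluation trace:
ask @ H0 ⇒ 8
choose[1, 0] @ H1
  branch[0] choose=1:
    H0 returns 5440
    H1 returns [5440]
  branch[1] choose=0:
    H0 returns 0
    H1 returns [0]
= [5440, 0]

Answer: [5440, 0]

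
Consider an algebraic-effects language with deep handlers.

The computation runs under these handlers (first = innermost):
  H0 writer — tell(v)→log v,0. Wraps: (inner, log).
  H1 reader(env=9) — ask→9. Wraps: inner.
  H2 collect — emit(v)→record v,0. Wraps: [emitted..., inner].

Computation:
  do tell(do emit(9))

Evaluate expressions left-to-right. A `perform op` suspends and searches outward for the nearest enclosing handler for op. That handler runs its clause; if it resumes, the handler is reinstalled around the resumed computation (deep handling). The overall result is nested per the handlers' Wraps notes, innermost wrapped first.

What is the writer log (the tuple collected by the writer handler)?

Step-by-step:
emit(9) @ H2 ⇒ out+=9
tell(0) @ H0 ⇒ log+=0
H0 returns (0, (0))
H1 returns (0, (0))
H2 returns [9, (0, (0))]
= [9, (0, (0))]

Answer: (0)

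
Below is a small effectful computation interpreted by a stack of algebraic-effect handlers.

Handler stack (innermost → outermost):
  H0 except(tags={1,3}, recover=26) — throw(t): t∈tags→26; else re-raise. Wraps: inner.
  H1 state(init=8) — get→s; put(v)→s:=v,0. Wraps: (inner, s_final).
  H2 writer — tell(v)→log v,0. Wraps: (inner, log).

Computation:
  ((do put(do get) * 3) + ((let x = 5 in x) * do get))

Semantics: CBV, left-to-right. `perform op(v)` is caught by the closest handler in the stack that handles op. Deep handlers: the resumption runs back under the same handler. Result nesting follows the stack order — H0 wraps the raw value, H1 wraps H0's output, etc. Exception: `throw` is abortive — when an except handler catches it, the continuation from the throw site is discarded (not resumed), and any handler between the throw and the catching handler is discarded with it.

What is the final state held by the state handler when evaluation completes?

Answer: 8

Evaluation trace:
get @ H1 ⇒ 8
put(8) @ H1 ⇒ s:=8
get @ H1 ⇒ 8
H0 returns 40
H1 returns (40, 8)
H2 returns ((40, 8), ())
= ((40, 8), ())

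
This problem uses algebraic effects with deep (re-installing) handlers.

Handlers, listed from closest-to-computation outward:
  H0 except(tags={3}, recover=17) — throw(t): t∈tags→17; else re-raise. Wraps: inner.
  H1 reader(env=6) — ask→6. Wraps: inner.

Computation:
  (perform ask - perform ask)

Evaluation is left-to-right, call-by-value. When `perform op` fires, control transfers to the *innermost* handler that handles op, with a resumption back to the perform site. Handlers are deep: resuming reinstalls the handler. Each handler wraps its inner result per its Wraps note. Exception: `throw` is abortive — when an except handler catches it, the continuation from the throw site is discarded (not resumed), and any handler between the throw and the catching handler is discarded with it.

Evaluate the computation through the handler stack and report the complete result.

Answer: 0

Evaluation trace:
ask @ H1 ⇒ 6
ask @ H1 ⇒ 6
H0 returns 0
H1 returns 0
= 0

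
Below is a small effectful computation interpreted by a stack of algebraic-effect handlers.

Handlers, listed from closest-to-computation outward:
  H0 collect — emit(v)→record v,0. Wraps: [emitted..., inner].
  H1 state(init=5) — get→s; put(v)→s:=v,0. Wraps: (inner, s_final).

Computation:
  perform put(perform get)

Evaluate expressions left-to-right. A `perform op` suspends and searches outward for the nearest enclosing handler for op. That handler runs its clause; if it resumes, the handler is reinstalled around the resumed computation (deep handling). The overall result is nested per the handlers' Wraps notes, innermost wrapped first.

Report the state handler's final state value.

Answer: 5

Step-by-step:
get @ H1 ⇒ 5
put(5) @ H1 ⇒ s:=5
H0 returns [0]
H1 returns ([0], 5)
= ([0], 5)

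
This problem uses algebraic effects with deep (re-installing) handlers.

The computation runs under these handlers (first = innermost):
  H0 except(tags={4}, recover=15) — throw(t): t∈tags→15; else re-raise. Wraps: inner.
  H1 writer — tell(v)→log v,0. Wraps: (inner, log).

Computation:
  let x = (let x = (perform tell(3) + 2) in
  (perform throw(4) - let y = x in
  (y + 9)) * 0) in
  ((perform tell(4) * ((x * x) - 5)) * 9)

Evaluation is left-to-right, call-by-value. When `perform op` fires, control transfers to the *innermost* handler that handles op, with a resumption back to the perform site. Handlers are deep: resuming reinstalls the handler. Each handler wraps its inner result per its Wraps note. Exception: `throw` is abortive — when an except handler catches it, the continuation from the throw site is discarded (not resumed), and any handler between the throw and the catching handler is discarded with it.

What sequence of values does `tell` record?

Working:
tell(3) @ H1 ⇒ log+=3
throw(4) @ H0 caught ⇒ 15
H1 returns (15, (3))
= (15, (3))

Answer: (3)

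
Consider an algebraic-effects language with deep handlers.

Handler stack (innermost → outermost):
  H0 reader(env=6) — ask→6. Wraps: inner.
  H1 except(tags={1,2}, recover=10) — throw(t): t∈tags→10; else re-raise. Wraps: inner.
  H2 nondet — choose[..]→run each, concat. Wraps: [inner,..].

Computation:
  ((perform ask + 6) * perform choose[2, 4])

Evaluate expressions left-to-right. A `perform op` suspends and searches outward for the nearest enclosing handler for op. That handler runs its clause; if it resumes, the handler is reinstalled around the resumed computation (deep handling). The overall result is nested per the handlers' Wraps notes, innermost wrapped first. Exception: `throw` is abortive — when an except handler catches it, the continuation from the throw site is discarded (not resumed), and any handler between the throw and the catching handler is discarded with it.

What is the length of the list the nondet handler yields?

Evaluation trace:
ask @ H0 ⇒ 6
choose[2, 4] @ H2
  branch[0] choose=2:
    H0 returns 24
    H1 returns 24
    H2 returns [24]
  branch[1] choose=4:
    H0 returns 48
    H1 returns 48
    H2 returns [48]
= [24, 48]

Answer: 2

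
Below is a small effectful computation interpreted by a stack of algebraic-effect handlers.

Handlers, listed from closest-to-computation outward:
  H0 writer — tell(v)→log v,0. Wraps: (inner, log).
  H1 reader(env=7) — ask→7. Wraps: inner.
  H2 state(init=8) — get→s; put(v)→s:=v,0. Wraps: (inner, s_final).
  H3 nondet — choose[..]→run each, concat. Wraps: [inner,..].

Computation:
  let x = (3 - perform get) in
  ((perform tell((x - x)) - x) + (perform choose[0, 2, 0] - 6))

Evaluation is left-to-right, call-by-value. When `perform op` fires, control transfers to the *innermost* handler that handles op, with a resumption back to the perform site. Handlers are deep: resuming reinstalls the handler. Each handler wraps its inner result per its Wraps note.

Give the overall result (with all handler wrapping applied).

Step-by-step:
get @ H2 ⇒ 8
tell(0) @ H0 ⇒ log+=0
choose[0, 2, 0] @ H3
  branch[0] choose=0:
    H0 returns (-1, (0))
    H1 returns (-1, (0))
    H2 returns ((-1, (0)), 8)
    H3 returns [((-1, (0)), 8)]
  branch[1] choose=2:
    H0 returns (1, (0))
    H1 returns (1, (0))
    H2 returns ((1, (0)), 8)
    H3 returns [((1, (0)), 8)]
  branch[2] choose=0:
    H0 returns (-1, (0))
    H1 returns (-1, (0))
    H2 returns ((-1, (0)), 8)
    H3 returns [((-1, (0)), 8)]
= [((-1, (0)), 8), ((1, (0)), 8), ((-1, (0)), 8)]

Answer: [((-1, (0)), 8), ((1, (0)), 8), ((-1, (0)), 8)]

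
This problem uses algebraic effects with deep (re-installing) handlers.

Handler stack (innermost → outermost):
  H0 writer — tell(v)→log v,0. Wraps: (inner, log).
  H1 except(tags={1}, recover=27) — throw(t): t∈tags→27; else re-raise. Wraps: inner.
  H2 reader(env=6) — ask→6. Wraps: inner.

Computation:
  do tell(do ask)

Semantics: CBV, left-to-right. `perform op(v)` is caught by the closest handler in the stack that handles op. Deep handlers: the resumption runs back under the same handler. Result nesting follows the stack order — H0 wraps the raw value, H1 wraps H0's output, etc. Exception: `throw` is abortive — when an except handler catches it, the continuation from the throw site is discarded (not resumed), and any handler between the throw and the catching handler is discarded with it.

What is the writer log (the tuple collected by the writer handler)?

Answer: (6)

Working:
ask @ H2 ⇒ 6
tell(6) @ H0 ⇒ log+=6
H0 returns (0, (6))
H1 returns (0, (6))
H2 returns (0, (6))
= (0, (6))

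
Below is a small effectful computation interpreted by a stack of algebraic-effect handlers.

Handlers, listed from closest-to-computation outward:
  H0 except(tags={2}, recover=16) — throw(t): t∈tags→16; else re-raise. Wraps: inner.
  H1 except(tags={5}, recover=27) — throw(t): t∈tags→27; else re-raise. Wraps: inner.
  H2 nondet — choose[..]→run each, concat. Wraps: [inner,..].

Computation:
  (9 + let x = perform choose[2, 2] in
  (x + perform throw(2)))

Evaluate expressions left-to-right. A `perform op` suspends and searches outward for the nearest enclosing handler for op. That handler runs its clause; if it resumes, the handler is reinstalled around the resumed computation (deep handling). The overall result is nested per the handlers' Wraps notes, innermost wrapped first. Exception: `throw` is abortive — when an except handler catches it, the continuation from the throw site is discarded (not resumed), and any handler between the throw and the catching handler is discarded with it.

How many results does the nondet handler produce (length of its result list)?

Evaluation trace:
choose[2, 2] @ H2
  branch[0] choose=2:
    throw(2) @ H0 caught ⇒ 16
    H1 returns 16
    H2 returns [16]
  branch[1] choose=2:
    throw(2) @ H0 caught ⇒ 16
    H1 returns 16
    H2 returns [16]
= [16, 16]

Answer: 2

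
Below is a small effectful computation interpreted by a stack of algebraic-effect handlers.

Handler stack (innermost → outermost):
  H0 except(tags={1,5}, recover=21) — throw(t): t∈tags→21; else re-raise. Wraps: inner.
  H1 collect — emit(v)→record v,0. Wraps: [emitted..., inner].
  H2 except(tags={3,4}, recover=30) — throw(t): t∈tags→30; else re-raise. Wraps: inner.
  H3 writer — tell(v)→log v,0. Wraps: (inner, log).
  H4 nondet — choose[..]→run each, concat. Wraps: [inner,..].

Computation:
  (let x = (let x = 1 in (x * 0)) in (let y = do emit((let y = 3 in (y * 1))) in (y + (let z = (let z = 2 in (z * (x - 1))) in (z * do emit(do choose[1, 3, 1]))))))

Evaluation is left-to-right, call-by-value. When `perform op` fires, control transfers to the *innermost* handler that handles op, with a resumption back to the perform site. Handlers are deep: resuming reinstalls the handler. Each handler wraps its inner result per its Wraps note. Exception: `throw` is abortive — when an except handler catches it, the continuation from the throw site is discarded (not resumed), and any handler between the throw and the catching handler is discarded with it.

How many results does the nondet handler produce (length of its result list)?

Answer: 3

Working:
emit(3) @ H1 ⇒ out+=3
choose[1, 3, 1] @ H4
  branch[0] choose=1:
    emit(1) @ H1 ⇒ out+=1
    H0 returns 0
    H1 returns [3, 1, 0]
    H2 returns [3, 1, 0]
    H3 returns ([3, 1, 0], ())
    H4 returns [([3, 1, 0], ())]
  branch[1] choose=3:
    emit(3) @ H1 ⇒ out+=3
    H0 returns 0
    H1 returns [3, 3, 0]
    H2 returns [3, 3, 0]
    H3 returns ([3, 3, 0], ())
    H4 returns [([3, 3, 0], ())]
  branch[2] choose=1:
    emit(1) @ H1 ⇒ out+=1
    H0 returns 0
    H1 returns [3, 1, 0]
    H2 returns [3, 1, 0]
    H3 returns ([3, 1, 0], ())
    H4 returns [([3, 1, 0], ())]
= [([3, 1, 0], ()), ([3, 3, 0], ()), ([3, 1, 0], ())]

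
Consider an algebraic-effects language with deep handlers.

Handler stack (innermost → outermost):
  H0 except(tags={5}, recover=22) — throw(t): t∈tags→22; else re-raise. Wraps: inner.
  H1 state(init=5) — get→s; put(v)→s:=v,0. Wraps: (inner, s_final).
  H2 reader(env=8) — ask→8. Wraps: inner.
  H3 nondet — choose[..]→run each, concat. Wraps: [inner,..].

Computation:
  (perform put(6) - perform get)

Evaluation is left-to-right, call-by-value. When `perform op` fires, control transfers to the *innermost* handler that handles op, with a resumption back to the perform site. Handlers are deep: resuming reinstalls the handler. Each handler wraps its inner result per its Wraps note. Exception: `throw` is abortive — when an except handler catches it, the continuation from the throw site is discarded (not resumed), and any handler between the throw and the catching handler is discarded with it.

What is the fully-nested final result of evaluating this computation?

Working:
put(6) @ H1 ⇒ s:=6
get @ H1 ⇒ 6
H0 returns -6
H1 returns (-6, 6)
H2 returns (-6, 6)
H3 returns [(-6, 6)]
= [(-6, 6)]

Answer: [(-6, 6)]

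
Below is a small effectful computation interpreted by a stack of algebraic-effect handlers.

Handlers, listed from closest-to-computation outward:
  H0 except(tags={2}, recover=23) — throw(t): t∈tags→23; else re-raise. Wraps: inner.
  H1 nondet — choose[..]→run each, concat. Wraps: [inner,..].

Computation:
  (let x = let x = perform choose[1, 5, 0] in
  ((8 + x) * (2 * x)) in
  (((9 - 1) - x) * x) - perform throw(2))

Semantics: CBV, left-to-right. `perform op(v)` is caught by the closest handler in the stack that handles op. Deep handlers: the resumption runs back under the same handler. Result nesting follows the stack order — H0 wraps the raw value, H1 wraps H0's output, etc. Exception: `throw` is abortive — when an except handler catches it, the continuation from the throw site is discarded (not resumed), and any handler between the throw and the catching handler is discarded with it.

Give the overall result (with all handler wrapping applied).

Step-by-step:
choose[1, 5, 0] @ H1
  branch[0] choose=1:
    throw(2) @ H0 caught ⇒ 23
    H1 returns [23]
  branch[1] choose=5:
    throw(2) @ H0 caught ⇒ 23
    H1 returns [23]
  branch[2] choose=0:
    throw(2) @ H0 caught ⇒ 23
    H1 returns [23]
= [23, 23, 23]

Answer: [23, 23, 23]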